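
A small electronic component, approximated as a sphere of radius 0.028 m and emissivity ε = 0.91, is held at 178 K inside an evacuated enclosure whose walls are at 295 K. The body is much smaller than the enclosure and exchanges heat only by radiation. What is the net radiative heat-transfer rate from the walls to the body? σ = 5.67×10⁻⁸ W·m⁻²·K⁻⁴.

For a small grey body in a large enclosure: P_net = εσA(T_body⁴ − T_wall⁴).
A = 4πr² = 0.009852 m²; T_body⁴ − T_wall⁴ = 1.004×10⁹ − 7.573×10⁹ = -6.569×10⁹ K⁴.
|P_net| = 0.91·5.67×10⁻⁸·0.009852·6.569×10⁹.

P_net ≈ 3.34 W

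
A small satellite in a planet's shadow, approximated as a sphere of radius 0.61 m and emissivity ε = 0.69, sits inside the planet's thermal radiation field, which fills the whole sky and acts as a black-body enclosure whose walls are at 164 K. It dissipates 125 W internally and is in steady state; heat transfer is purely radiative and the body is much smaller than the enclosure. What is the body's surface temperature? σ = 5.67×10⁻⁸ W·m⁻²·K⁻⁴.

For a small grey body in a large enclosure, net radiated power = εσA(T⁴ − T_w⁴).
Steady state: P = εσA(T⁴ − T_w⁴) with A = 4πr² = 4.676 m².
T⁴ = P/(εσA) + T_w⁴ = 125/(0.69·5.67×10⁻⁸·4.676) + (164)⁴
    = 6.833×10⁸ + 7.234×10⁸ = 1.407×10⁹ K⁴.

T ≈ 194 K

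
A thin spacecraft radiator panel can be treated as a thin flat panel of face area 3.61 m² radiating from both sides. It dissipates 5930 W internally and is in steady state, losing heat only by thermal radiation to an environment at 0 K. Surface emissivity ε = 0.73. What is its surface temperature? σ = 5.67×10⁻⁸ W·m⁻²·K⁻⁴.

T ≈ 375 K

Steady state: internal power = radiated power, P = εσA T⁴.
Radiating area A = 2·3.61 = 7.220 m².
T⁴ = P/(εσA) = 5930/(0.73·5.67×10⁻⁸·7.220) = 1.984×10¹⁰ K⁴.
T = (1.984×10¹⁰)^(1/4).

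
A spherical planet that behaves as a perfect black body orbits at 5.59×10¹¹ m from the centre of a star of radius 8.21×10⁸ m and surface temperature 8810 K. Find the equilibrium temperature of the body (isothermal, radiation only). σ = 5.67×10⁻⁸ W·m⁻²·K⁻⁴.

The star's surface emits σT_*⁴; at distance d the flux is S = σT_*⁴(R_*/d)².
S = 5.67×10⁻⁸·(8810)⁴·(8.21×10⁸/5.59×10¹¹)² = 736.8 W/m².
For an isothermal sphere T⁴ = (1−a)S/(4σ) = 3.249×10⁹ K⁴.

T ≈ 239 K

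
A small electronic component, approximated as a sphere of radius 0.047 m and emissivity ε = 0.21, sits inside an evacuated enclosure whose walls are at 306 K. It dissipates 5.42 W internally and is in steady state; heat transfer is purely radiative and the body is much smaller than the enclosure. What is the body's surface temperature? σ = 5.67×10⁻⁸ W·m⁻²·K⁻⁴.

For a small grey body in a large enclosure, net radiated power = εσA(T⁴ − T_w⁴).
Steady state: P = εσA(T⁴ − T_w⁴) with A = 4πr² = 0.02776 m².
T⁴ = P/(εσA) + T_w⁴ = 5.42/(0.21·5.67×10⁻⁸·0.02776) + (306)⁴
    = 1.640×10¹⁰ + 8.768×10⁹ = 2.517×10¹⁰ K⁴.

T ≈ 398 K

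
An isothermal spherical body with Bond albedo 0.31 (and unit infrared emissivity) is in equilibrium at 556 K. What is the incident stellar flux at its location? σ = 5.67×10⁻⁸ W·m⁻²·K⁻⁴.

(1−a)S·πr² = σ·4πr²·T⁴ ⇒ S = 4σT⁴/(1−a).
S = 4·5.67×10⁻⁸·9.557×10¹⁰/0.690.

S ≈ 31400 W/m²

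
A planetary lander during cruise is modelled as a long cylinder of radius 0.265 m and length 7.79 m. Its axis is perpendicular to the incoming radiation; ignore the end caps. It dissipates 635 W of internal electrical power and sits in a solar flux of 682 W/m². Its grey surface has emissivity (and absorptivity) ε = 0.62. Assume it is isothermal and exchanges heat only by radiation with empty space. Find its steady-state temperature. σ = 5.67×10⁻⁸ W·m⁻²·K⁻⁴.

T ≈ 269 K

At steady state, absorbed solar power + internal power = radiated power.
Absorbed: α·S·A_cross = 0.62·682·4.129 = 1746 W (cross-section 2rL).
Total input = 1746 + 635 = 2381 W.
Radiated: εσ·A_surf·T⁴ with A_surf = 2πrL = 12.97 m².
T⁴ = 2381/(0.62·5.67×10⁻⁸·12.97) = 5.221×10⁹ K⁴.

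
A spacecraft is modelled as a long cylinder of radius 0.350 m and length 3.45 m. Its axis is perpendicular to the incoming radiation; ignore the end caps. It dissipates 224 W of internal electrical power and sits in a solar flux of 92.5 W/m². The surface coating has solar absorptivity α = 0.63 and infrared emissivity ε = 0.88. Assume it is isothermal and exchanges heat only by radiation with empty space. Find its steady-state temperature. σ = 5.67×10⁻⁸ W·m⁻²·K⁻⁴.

T ≈ 176 K

At steady state, absorbed solar power + internal power = radiated power.
Absorbed: α·S·A_cross = 0.63·92.5·2.415 = 140.7 W (cross-section 2rL).
Total input = 140.7 + 224 = 364.7 W.
Radiated: εσ·A_surf·T⁴ with A_surf = 2πrL = 7.587 m².
T⁴ = 364.7/(0.88·5.67×10⁻⁸·7.587) = 9.635×10⁸ K⁴.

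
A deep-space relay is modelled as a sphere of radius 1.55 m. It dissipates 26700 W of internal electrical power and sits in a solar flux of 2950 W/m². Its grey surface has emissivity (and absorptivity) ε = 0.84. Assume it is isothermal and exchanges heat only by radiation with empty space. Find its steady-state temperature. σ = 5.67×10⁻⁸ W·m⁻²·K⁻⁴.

T ≈ 422 K

At steady state, absorbed solar power + internal power = radiated power.
Absorbed: α·S·A_cross = 0.84·2950·7.548 = 18700 W (cross-section πr²).
Total input = 18700 + 26700 = 45400 W.
Radiated: εσ·A_surf·T⁴ with A_surf = 4πr² = 30.19 m².
T⁴ = 45400/(0.84·5.67×10⁻⁸·30.19) = 3.158×10¹⁰ K⁴.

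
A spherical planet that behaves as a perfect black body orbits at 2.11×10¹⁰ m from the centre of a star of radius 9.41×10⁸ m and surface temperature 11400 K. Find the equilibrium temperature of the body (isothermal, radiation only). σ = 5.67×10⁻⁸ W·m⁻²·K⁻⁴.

T ≈ 1700 K

The star's surface emits σT_*⁴; at distance d the flux is S = σT_*⁴(R_*/d)².
S = 5.67×10⁻⁸·(11400)⁴·(9.41×10⁸/2.11×10¹⁰)² = 1.905×10⁶ W/m².
For an isothermal sphere T⁴ = (1−a)S/(4σ) = 8.398×10¹² K⁴.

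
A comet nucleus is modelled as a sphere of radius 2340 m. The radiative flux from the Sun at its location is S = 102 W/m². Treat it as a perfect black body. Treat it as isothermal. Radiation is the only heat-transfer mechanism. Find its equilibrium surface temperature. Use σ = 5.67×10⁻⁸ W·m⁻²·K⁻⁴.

At equilibrium, absorbed power = emitted power.
Absorbing cross-section = πr² = 1.720×10⁷ m²; emitting surface = 4πr² = 6.881×10⁷ m² (ratio 4).
S·A_cross = εσ·A_surf·T⁴  ⇒  T⁴ = S/(4σ).
T⁴ = 1.00·102/(4·5.67×10⁻⁸) = 4.497×10⁸ K⁴.
T = (4.497×10⁸)^(1/4).

T ≈ 146 K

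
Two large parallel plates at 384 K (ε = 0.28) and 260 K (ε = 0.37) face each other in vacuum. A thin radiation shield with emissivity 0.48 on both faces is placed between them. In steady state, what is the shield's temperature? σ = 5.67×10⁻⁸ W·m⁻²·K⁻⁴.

T_s ≈ 333 K

In steady state the net flux on the hot side equals that on the cold side.
σ(T₁⁴−T_s⁴)/D₁ = σ(T_s⁴−T₂⁴)/D₂, with D₁ = 1/ε₁+1/ε_s−1 = 4.655, D₂ = 1/ε_s+1/ε₂−1 = 3.786.
Solve for T_s⁴: T_s⁴ = (D₂·T₁⁴ + D₁·T₂⁴)/(D₁+D₂) = 1.227×10¹⁰ K⁴.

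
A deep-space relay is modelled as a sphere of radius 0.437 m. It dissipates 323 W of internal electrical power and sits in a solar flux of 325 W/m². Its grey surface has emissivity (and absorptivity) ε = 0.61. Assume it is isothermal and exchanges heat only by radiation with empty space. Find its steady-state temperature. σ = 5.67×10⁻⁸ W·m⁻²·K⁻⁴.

T ≈ 270 K

At steady state, absorbed solar power + internal power = radiated power.
Absorbed: α·S·A_cross = 0.61·325·0.5999 = 118.9 W (cross-section πr²).
Total input = 118.9 + 323 = 441.9 W.
Radiated: εσ·A_surf·T⁴ with A_surf = 4πr² = 2.400 m².
T⁴ = 441.9/(0.61·5.67×10⁻⁸·2.400) = 5.324×10⁹ K⁴.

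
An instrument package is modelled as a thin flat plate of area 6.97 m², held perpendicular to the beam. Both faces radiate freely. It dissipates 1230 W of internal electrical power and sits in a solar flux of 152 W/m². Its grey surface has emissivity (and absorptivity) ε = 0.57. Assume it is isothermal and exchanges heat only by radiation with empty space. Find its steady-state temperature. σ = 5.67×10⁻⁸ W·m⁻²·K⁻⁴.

At steady state, absorbed solar power + internal power = radiated power.
Absorbed: α·S·A_cross = 0.57·152·6.970 = 603.9 W (cross-section A).
Total input = 603.9 + 1230 = 1834 W.
Radiated: εσ·A_surf·T⁴ with A_surf = 2A = 13.94 m².
T⁴ = 1834/(0.57·5.67×10⁻⁸·13.94) = 4.071×10⁹ K⁴.

T ≈ 253 K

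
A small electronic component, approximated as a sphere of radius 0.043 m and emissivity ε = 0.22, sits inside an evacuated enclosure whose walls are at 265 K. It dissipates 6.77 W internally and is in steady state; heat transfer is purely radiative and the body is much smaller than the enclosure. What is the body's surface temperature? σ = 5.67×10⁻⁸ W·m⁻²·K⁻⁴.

For a small grey body in a large enclosure, net radiated power = εσA(T⁴ − T_w⁴).
Steady state: P = εσA(T⁴ − T_w⁴) with A = 4πr² = 0.02324 m².
T⁴ = P/(εσA) + T_w⁴ = 6.77/(0.22·5.67×10⁻⁸·0.02324) + (265)⁴
    = 2.336×10¹⁰ + 4.932×10⁹ = 2.829×10¹⁰ K⁴.

T ≈ 410 K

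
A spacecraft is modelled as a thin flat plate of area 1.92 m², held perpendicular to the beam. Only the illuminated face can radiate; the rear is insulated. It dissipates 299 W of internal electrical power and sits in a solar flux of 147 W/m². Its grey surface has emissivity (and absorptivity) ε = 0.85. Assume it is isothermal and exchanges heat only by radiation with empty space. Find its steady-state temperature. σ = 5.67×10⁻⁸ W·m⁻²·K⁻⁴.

At steady state, absorbed solar power + internal power = radiated power.
Absorbed: α·S·A_cross = 0.85·147·1.920 = 239.9 W (cross-section A).
Total input = 239.9 + 299 = 538.9 W.
Radiated: εσ·A_surf·T⁴ with A_surf = A = 1.920 m².
T⁴ = 538.9/(0.85·5.67×10⁻⁸·1.920) = 5.824×10⁹ K⁴.

T ≈ 276 K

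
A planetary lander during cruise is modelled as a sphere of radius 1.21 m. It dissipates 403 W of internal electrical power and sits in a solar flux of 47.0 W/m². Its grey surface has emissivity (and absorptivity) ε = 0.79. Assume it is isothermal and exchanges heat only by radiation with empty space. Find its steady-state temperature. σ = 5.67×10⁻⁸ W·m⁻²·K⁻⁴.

At steady state, absorbed solar power + internal power = radiated power.
Absorbed: α·S·A_cross = 0.79·47.0·4.600 = 170.8 W (cross-section πr²).
Total input = 170.8 + 403 = 573.8 W.
Radiated: εσ·A_surf·T⁴ with A_surf = 4πr² = 18.40 m².
T⁴ = 573.8/(0.79·5.67×10⁻⁸·18.40) = 6.962×10⁸ K⁴.

T ≈ 162 K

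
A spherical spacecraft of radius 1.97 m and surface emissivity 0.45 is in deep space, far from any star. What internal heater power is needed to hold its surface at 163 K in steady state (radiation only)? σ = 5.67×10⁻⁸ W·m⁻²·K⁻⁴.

P = εσ·4πr²·T⁴.
4πr² = 48.77 m²; T⁴ = 7.059×10⁸ K⁴.
P = 0.45·5.67×10⁻⁸·48.77·7.059×10⁸.

P ≈ 878 W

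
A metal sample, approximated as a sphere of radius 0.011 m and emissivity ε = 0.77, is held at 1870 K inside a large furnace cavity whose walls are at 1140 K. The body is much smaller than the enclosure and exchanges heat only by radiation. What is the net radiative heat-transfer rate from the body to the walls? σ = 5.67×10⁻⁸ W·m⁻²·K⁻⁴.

For a small grey body in a large enclosure: P_net = εσA(T_body⁴ − T_wall⁴).
A = 4πr² = 0.001521 m²; T_body⁴ − T_wall⁴ = 1.223×10¹³ − 1.689×10¹² = 1.054×10¹³ K⁴.
|P_net| = 0.77·5.67×10⁻⁸·0.001521·1.054×10¹³.

P_net ≈ 700 W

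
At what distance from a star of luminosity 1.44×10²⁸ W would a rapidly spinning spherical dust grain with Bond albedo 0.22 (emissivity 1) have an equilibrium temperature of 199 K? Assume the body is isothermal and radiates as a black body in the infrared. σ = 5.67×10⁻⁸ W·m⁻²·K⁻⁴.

d ≈ 1.59×10¹² m

For an isothermal black-emitting sphere, (1−a)S·πr² = σ·4πr²·T⁴ ⇒ S = 4σT⁴/(1−a).
S = 4·5.67×10⁻⁸·(199)⁴/0.780 = 456.0 W/m².
Flux falls as S = L/(4πd²), so d = √(L/(4πS)) = √(1.44×10²⁸/(4π·456.0)).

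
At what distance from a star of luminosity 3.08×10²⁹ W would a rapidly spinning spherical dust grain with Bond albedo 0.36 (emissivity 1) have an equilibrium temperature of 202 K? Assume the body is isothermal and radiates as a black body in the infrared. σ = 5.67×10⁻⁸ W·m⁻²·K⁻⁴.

d ≈ 6.45×10¹² m

For an isothermal black-emitting sphere, (1−a)S·πr² = σ·4πr²·T⁴ ⇒ S = 4σT⁴/(1−a).
S = 4·5.67×10⁻⁸·(202)⁴/0.640 = 590.0 W/m².
Flux falls as S = L/(4πd²), so d = √(L/(4πS)) = √(3.08×10²⁹/(4π·590.0)).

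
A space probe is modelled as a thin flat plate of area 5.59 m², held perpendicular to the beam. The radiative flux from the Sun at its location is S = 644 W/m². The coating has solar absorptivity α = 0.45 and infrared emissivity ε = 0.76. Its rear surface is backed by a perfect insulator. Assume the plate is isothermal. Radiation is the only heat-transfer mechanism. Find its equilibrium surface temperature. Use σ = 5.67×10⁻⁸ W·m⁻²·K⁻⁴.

At equilibrium, absorbed power = emitted power.
Absorbing cross-section = A = 5.590 m²; emitting surface = A = 5.590 m² (ratio 1).
αS·A_cross = εσ·A_surf·T⁴  ⇒  T⁴ = αS/(ε·1σ).
T⁴ = 0.450·644/(0.76·1·5.67×10⁻⁸) = 6.725×10⁹ K⁴.
T = (6.725×10⁹)^(1/4).

T ≈ 286 K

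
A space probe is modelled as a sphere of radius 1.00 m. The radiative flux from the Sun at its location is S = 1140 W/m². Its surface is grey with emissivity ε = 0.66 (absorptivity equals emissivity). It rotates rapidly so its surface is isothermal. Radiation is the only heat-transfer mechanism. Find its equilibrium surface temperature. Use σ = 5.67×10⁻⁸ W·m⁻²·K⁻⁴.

At equilibrium, absorbed power = emitted power.
Absorbing cross-section = πr² = 3.142 m²; emitting surface = 4πr² = 12.57 m² (ratio 4).
εS·A_cross = εσ·A_surf·T⁴  ⇒  T⁴ = S/(4σ)   (ε cancels).
T⁴ = 1140/(4·5.67×10⁻⁸) = 5.026×10⁹ K⁴.
T = (5.026×10⁹)^(1/4).

T ≈ 266 K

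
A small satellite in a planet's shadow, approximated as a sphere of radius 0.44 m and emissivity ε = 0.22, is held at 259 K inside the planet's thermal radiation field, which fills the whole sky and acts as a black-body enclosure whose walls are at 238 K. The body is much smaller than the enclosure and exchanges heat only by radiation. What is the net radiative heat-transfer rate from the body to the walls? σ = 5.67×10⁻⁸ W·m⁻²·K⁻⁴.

For a small grey body in a large enclosure: P_net = εσA(T_body⁴ − T_wall⁴).
A = 4πr² = 2.433 m²; T_body⁴ − T_wall⁴ = 4.500×10⁹ − 3.209×10⁹ = 1.291×10⁹ K⁴.
|P_net| = 0.22·5.67×10⁻⁸·2.433·1.291×10⁹.

P_net ≈ 39.2 W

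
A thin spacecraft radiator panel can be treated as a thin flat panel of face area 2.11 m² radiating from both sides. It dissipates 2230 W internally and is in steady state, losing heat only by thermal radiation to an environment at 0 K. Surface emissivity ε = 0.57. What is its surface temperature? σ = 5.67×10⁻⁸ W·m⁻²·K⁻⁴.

Steady state: internal power = radiated power, P = εσA T⁴.
Radiating area A = 2·2.11 = 4.220 m².
T⁴ = P/(εσA) = 2230/(0.57·5.67×10⁻⁸·4.220) = 1.635×10¹⁰ K⁴.
T = (1.635×10¹⁰)^(1/4).

T ≈ 358 K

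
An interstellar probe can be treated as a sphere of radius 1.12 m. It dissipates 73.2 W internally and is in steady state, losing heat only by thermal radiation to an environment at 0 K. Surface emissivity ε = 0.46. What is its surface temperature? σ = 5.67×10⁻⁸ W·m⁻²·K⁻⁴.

T ≈ 116 K

Steady state: internal power = radiated power, P = εσA T⁴.
Radiating area A = 4πr² = 15.76 m².
T⁴ = P/(εσA) = 73.2/(0.46·5.67×10⁻⁸·15.76) = 1.780×10⁸ K⁴.
T = (1.780×10⁸)^(1/4).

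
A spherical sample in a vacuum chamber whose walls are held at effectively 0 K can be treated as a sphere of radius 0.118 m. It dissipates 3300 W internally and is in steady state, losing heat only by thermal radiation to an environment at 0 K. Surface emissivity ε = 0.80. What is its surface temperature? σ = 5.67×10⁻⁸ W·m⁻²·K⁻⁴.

Steady state: internal power = radiated power, P = εσA T⁴.
Radiating area A = 4πr² = 0.1750 m².
T⁴ = P/(εσA) = 3300/(0.80·5.67×10⁻⁸·0.1750) = 4.158×10¹¹ K⁴.
T = (4.158×10¹¹)^(1/4).

T ≈ 803 K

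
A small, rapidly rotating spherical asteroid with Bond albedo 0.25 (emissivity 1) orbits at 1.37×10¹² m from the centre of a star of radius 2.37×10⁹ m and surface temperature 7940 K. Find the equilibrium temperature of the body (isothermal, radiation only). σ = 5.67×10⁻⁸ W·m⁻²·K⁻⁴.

The star's surface emits σT_*⁴; at distance d the flux is S = σT_*⁴(R_*/d)².
S = 5.67×10⁻⁸·(7940)⁴·(2.37×10⁹/1.37×10¹²)² = 674.4 W/m².
For an isothermal sphere T⁴ = (1−a)S/(4σ) = 2.230×10⁹ K⁴.

T ≈ 217 K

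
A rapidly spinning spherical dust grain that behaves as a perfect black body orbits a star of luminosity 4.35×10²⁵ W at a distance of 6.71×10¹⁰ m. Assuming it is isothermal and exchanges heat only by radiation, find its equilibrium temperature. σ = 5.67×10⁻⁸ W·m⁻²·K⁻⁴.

T ≈ 241 K

First find the stellar flux at distance d: S = L/(4πd²) = 4.35×10²⁵/(4π·(6.71×10¹⁰)²) = 768.8 W/m².
For an isothermal sphere, absorbed (1−a)S·πr² = emitted σ·4πr²·T⁴, so T⁴ = (1−a)S/(4σ).
T⁴ = 1.00·768.8/(4·5.67×10⁻⁸) = 3.390×10⁹ K⁴.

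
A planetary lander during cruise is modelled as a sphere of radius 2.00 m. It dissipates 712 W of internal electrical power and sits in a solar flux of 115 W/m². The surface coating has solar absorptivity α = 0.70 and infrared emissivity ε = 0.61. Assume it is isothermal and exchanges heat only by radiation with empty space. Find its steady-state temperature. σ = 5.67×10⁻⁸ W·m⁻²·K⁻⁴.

At steady state, absorbed solar power + internal power = radiated power.
Absorbed: α·S·A_cross = 0.70·115·12.57 = 1012 W (cross-section πr²).
Total input = 1012 + 712 = 1724 W.
Radiated: εσ·A_surf·T⁴ with A_surf = 4πr² = 50.27 m².
T⁴ = 1724/(0.61·5.67×10⁻⁸·50.27) = 9.914×10⁸ K⁴.

T ≈ 177 K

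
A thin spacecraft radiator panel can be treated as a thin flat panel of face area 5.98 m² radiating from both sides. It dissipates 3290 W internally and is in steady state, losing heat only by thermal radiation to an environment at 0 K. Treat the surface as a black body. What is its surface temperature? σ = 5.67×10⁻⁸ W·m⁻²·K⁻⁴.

Steady state: internal power = radiated power, P = εσA T⁴.
Radiating area A = 2·5.98 = 11.96 m².
T⁴ = P/(εσA) = 3290/(1.0·5.67×10⁻⁸·11.96) = 4.852×10⁹ K⁴.
T = (4.852×10⁹)^(1/4).

T ≈ 264 K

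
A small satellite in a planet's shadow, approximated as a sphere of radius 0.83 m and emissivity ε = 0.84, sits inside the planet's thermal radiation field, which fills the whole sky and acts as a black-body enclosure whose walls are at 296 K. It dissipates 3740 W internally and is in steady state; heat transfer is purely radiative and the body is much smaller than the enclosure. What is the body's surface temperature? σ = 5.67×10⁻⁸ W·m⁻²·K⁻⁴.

T ≈ 360 K

For a small grey body in a large enclosure, net radiated power = εσA(T⁴ − T_w⁴).
Steady state: P = εσA(T⁴ − T_w⁴) with A = 4πr² = 8.657 m².
T⁴ = P/(εσA) + T_w⁴ = 3740/(0.84·5.67×10⁻⁸·8.657) + (296)⁴
    = 9.071×10⁹ + 7.677×10⁹ = 1.675×10¹⁰ K⁴.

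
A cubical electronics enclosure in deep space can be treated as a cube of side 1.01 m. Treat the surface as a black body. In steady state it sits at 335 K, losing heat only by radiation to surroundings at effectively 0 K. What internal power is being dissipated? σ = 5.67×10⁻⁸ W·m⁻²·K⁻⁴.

P ≈ 4370 W

Steady state: P = εσA T⁴.
A = 6L² = 6.121 m²; T⁴ = (335)⁴ = 1.259×10¹⁰ K⁴.
P = 1.0 × 5.67×10⁻⁸ × 6.121 × 1.259×10¹⁰.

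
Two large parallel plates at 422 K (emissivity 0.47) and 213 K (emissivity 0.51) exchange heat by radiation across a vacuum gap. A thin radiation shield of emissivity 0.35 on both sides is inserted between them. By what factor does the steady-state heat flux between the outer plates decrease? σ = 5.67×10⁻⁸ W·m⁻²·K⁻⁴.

factor ≈ 2.53

Without shield: q₀ = σΔ(T⁴)/(1/ε₁+1/ε₂−1) with denominator 3.088.
With shield the two gaps are in series; the resistances add: (1/ε₁+1/ε_s−1)+(1/ε_s+1/ε₂−1) = 3.985+3.818 = 7.803.
Heat-flux ratio q₀/q = 7.803/3.088.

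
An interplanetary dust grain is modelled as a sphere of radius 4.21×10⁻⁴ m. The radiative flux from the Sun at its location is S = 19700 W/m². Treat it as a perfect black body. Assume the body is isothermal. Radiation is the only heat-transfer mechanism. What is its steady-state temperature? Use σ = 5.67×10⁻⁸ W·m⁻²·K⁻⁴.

At equilibrium, absorbed power = emitted power.
Absorbing cross-section = πr² = 5.568×10⁻⁷ m²; emitting surface = 4πr² = 2.227×10⁻⁶ m² (ratio 4).
S·A_cross = εσ·A_surf·T⁴  ⇒  T⁴ = S/(4σ).
T⁴ = 1.00·19700/(4·5.67×10⁻⁸) = 8.686×10¹⁰ K⁴.
T = (8.686×10¹⁰)^(1/4).

T ≈ 543 K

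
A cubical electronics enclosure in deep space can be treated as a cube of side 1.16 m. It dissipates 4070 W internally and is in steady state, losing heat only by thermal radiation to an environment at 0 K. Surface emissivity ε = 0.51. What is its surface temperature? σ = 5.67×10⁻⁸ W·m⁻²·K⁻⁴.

T ≈ 363 K

Steady state: internal power = radiated power, P = εσA T⁴.
Radiating area A = 6L² = 8.074 m².
T⁴ = P/(εσA) = 4070/(0.51·5.67×10⁻⁸·8.074) = 1.743×10¹⁰ K⁴.
T = (1.743×10¹⁰)^(1/4).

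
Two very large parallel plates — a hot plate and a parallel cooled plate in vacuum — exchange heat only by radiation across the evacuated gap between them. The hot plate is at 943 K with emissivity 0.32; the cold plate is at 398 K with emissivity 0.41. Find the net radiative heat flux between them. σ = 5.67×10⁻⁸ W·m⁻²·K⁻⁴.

q ≈ 9510 W/m²

For two infinite grey parallel plates, q = σ(T₁⁴ − T₂⁴)/(1/ε₁ + 1/ε₂ − 1).
T₁⁴ − T₂⁴ = 7.908×10¹¹ − 2.509×10¹⁰ = 7.657×10¹¹ K⁴.
1/ε₁ + 1/ε₂ − 1 = 3.125 + 2.439 − 1 = 4.564.
q = 5.67×10⁻⁸ × 7.657×10¹¹ / 4.564.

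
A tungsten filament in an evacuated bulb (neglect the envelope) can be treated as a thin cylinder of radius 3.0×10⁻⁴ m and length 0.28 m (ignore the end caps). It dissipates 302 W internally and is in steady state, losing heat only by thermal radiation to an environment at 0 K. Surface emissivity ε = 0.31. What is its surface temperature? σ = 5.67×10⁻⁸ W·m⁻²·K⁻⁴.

T ≈ 2390 K

Steady state: internal power = radiated power, P = εσA T⁴.
Radiating area A = 2πrL = 5.278×10⁻⁴ m².
T⁴ = P/(εσA) = 302/(0.31·5.67×10⁻⁸·5.278×10⁻⁴) = 3.255×10¹³ K⁴.
T = (3.255×10¹³)^(1/4).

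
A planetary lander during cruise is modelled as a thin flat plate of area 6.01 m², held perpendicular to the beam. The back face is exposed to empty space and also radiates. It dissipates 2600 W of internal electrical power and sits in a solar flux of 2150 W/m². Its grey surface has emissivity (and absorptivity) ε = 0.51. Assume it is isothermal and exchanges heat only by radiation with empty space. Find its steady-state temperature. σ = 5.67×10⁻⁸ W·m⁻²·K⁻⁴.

T ≈ 403 K

At steady state, absorbed solar power + internal power = radiated power.
Absorbed: α·S·A_cross = 0.51·2150·6.010 = 6590 W (cross-section A).
Total input = 6590 + 2600 = 9190 W.
Radiated: εσ·A_surf·T⁴ with A_surf = 2A = 12.02 m².
T⁴ = 9190/(0.51·5.67×10⁻⁸·12.02) = 2.644×10¹⁰ K⁴.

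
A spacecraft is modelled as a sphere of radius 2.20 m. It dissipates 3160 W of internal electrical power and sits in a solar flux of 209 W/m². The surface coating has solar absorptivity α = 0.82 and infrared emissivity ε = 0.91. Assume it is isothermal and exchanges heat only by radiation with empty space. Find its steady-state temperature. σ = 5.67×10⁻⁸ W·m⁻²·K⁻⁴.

At steady state, absorbed solar power + internal power = radiated power.
Absorbed: α·S·A_cross = 0.82·209·15.21 = 2606 W (cross-section πr²).
Total input = 2606 + 3160 = 5766 W.
Radiated: εσ·A_surf·T⁴ with A_surf = 4πr² = 60.82 m².
T⁴ = 5766/(0.91·5.67×10⁻⁸·60.82) = 1.837×10⁹ K⁴.

T ≈ 207 K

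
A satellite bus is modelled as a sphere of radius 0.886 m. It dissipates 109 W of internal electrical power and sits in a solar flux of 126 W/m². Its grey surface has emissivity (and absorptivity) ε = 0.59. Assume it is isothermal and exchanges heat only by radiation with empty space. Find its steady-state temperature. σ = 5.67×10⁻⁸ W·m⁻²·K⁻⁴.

T ≈ 173 K

At steady state, absorbed solar power + internal power = radiated power.
Absorbed: α·S·A_cross = 0.59·126·2.466 = 183.3 W (cross-section πr²).
Total input = 183.3 + 109 = 292.3 W.
Radiated: εσ·A_surf·T⁴ with A_surf = 4πr² = 9.865 m².
T⁴ = 292.3/(0.59·5.67×10⁻⁸·9.865) = 8.859×10⁸ K⁴.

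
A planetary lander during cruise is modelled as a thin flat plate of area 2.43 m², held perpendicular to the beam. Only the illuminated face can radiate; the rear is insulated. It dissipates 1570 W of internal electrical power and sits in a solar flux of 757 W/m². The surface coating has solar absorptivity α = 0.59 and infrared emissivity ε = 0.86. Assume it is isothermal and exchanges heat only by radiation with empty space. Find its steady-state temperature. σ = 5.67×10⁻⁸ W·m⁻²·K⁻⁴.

At steady state, absorbed solar power + internal power = radiated power.
Absorbed: α·S·A_cross = 0.59·757·2.430 = 1085 W (cross-section A).
Total input = 1085 + 1570 = 2655 W.
Radiated: εσ·A_surf·T⁴ with A_surf = A = 2.430 m².
T⁴ = 2655/(0.86·5.67×10⁻⁸·2.430) = 2.241×10¹⁰ K⁴.

T ≈ 387 K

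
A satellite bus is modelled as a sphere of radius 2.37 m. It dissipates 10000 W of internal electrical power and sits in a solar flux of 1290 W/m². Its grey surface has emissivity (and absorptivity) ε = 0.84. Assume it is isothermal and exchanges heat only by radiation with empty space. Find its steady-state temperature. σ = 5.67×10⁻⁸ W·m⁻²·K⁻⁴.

At steady state, absorbed solar power + internal power = radiated power.
Absorbed: α·S·A_cross = 0.84·1290·17.65 = 19120 W (cross-section πr²).
Total input = 19120 + 10000 = 29120 W.
Radiated: εσ·A_surf·T⁴ with A_surf = 4πr² = 70.58 m².
T⁴ = 29120/(0.84·5.67×10⁻⁸·70.58) = 8.662×10⁹ K⁴.

T ≈ 305 K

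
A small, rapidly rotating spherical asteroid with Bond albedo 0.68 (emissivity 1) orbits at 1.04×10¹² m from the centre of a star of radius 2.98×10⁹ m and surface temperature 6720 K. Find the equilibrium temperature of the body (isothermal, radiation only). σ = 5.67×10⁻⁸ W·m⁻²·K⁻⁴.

T ≈ 191 K

The star's surface emits σT_*⁴; at distance d the flux is S = σT_*⁴(R_*/d)².
S = 5.67×10⁻⁸·(6720)⁴·(2.98×10⁹/1.04×10¹²)² = 949.3 W/m².
For an isothermal sphere T⁴ = (1−a)S/(4σ) = 1.339×10⁹ K⁴.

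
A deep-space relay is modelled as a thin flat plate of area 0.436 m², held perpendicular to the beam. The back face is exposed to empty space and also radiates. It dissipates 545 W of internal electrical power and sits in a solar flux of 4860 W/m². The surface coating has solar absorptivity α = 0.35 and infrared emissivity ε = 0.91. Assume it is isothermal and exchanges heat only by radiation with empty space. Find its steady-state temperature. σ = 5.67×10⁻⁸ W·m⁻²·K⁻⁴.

At steady state, absorbed solar power + internal power = radiated power.
Absorbed: α·S·A_cross = 0.35·4860·0.4360 = 741.6 W (cross-section A).
Total input = 741.6 + 545 = 1287 W.
Radiated: εσ·A_surf·T⁴ with A_surf = 2A = 0.8720 m².
T⁴ = 1287/(0.91·5.67×10⁻⁸·0.8720) = 2.860×10¹⁰ K⁴.

T ≈ 411 K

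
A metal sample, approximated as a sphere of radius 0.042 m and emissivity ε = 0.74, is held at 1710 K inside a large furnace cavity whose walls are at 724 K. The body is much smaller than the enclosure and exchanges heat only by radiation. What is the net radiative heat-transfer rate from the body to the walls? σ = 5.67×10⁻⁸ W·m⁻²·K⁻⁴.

For a small grey body in a large enclosure: P_net = εσA(T_body⁴ − T_wall⁴).
A = 4πr² = 0.02217 m²; T_body⁴ − T_wall⁴ = 8.550×10¹² − 2.748×10¹¹ = 8.276×10¹² K⁴.
|P_net| = 0.74·5.67×10⁻⁸·0.02217·8.276×10¹².

P_net ≈ 7700 W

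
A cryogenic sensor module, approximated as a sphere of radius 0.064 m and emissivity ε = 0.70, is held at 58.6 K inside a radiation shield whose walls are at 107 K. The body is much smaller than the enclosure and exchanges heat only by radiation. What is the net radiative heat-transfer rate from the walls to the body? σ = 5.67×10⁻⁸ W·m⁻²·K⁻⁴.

For a small grey body in a large enclosure: P_net = εσA(T_body⁴ − T_wall⁴).
A = 4πr² = 0.05147 m²; T_body⁴ − T_wall⁴ = 1.179×10⁷ − 1.311×10⁸ = -1.193×10⁸ K⁴.
|P_net| = 0.70·5.67×10⁻⁸·0.05147·1.193×10⁸.

P_net ≈ 0.244 W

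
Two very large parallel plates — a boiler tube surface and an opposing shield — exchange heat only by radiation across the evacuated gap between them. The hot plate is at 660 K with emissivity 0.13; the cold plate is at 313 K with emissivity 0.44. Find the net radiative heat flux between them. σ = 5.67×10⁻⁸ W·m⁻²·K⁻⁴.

For two infinite grey parallel plates, q = σ(T₁⁴ − T₂⁴)/(1/ε₁ + 1/ε₂ − 1).
T₁⁴ − T₂⁴ = 1.897×10¹¹ − 9.598×10⁹ = 1.801×10¹¹ K⁴.
1/ε₁ + 1/ε₂ − 1 = 7.692 + 2.273 − 1 = 8.965.
q = 5.67×10⁻⁸ × 1.801×10¹¹ / 8.965.

q ≈ 1140 W/m²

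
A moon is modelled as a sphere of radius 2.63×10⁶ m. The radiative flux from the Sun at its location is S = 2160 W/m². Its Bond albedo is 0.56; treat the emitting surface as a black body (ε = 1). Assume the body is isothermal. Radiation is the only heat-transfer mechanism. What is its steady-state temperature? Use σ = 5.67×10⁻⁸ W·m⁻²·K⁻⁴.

At equilibrium, absorbed power = emitted power.
Absorbing cross-section = πr² = 2.173×10¹³ m²; emitting surface = 4πr² = 8.692×10¹³ m² (ratio 4).
(1−a)S·A_cross = εσ·A_surf·T⁴  ⇒  T⁴ = (1−a)S/(4σ).
T⁴ = 0.440·2160/(4·5.67×10⁻⁸) = 4.190×10⁹ K⁴.
T = (4.190×10⁹)^(1/4).

T ≈ 254 K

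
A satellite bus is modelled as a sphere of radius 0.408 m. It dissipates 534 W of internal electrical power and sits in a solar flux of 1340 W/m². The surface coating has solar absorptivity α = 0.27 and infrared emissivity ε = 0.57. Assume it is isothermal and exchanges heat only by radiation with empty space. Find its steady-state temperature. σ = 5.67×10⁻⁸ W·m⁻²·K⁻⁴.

At steady state, absorbed solar power + internal power = radiated power.
Absorbed: α·S·A_cross = 0.27·1340·0.5230 = 189.2 W (cross-section πr²).
Total input = 189.2 + 534 = 723.2 W.
Radiated: εσ·A_surf·T⁴ with A_surf = 4πr² = 2.092 m².
T⁴ = 723.2/(0.57·5.67×10⁻⁸·2.092) = 1.070×10¹⁰ K⁴.

T ≈ 322 K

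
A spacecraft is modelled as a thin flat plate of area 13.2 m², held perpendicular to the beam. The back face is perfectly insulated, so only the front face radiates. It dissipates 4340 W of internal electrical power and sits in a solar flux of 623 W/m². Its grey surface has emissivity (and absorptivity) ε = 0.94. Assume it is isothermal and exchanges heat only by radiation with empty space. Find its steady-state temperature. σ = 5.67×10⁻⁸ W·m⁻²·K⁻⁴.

At steady state, absorbed solar power + internal power = radiated power.
Absorbed: α·S·A_cross = 0.94·623·13.20 = 7730 W (cross-section A).
Total input = 7730 + 4340 = 12070 W.
Radiated: εσ·A_surf·T⁴ with A_surf = A = 13.20 m².
T⁴ = 12070/(0.94·5.67×10⁻⁸·13.20) = 1.716×10¹⁰ K⁴.

T ≈ 362 K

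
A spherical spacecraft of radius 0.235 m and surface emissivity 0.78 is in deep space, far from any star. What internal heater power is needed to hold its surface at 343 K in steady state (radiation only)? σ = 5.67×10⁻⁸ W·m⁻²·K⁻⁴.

P = εσ·4πr²·T⁴.
4πr² = 0.6940 m²; T⁴ = 1.384×10¹⁰ K⁴.
P = 0.78·5.67×10⁻⁸·0.6940·1.384×10¹⁰.

P ≈ 425 W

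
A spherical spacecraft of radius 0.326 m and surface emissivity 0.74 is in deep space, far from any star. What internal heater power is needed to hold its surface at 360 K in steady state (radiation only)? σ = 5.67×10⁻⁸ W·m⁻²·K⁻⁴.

P = εσ·4πr²·T⁴.
4πr² = 1.336 m²; T⁴ = 1.680×10¹⁰ K⁴.
P = 0.74·5.67×10⁻⁸·1.336·1.680×10¹⁰.

P ≈ 941 W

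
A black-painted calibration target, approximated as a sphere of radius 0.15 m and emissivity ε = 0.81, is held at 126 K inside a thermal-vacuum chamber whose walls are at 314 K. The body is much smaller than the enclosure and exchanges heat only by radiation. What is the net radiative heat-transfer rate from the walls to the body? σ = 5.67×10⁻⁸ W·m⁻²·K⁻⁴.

For a small grey body in a large enclosure: P_net = εσA(T_body⁴ − T_wall⁴).
A = 4πr² = 0.2827 m²; T_body⁴ − T_wall⁴ = 2.520×10⁸ − 9.721×10⁹ = -9.469×10⁹ K⁴.
|P_net| = 0.81·5.67×10⁻⁸·0.2827·9.469×10⁹.

P_net ≈ 123 W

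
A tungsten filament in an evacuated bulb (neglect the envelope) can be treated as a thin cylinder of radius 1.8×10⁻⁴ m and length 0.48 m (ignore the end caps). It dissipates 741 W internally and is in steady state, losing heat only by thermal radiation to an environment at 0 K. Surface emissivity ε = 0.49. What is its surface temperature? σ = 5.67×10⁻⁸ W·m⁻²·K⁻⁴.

T ≈ 2650 K

Steady state: internal power = radiated power, P = εσA T⁴.
Radiating area A = 2πrL = 5.429×10⁻⁴ m².
T⁴ = P/(εσA) = 741/(0.49·5.67×10⁻⁸·5.429×10⁻⁴) = 4.913×10¹³ K⁴.
T = (4.913×10¹³)^(1/4).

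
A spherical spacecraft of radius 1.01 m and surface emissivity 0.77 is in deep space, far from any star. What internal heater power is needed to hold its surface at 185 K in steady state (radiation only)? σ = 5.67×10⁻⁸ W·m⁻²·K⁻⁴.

P ≈ 656 W

P = εσ·4πr²·T⁴.
4πr² = 12.82 m²; T⁴ = 1.171×10⁹ K⁴.
P = 0.77·5.67×10⁻⁸·12.82·1.171×10⁹.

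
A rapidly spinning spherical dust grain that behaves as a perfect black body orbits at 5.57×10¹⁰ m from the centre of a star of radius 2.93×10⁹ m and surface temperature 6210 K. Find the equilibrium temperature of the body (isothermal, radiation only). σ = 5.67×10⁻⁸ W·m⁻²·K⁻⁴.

T ≈ 1010 K

The star's surface emits σT_*⁴; at distance d the flux is S = σT_*⁴(R_*/d)².
S = 5.67×10⁻⁸·(6210)⁴·(2.93×10⁹/5.57×10¹⁰)² = 2.333×10⁵ W/m².
For an isothermal sphere T⁴ = (1−a)S/(4σ) = 1.029×10¹² K⁴.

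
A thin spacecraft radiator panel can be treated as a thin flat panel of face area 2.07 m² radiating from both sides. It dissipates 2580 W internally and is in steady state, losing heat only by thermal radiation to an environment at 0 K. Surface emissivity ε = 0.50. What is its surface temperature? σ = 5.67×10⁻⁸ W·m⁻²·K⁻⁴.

Steady state: internal power = radiated power, P = εσA T⁴.
Radiating area A = 2·2.07 = 4.140 m².
T⁴ = P/(εσA) = 2580/(0.50·5.67×10⁻⁸·4.140) = 2.198×10¹⁰ K⁴.
T = (2.198×10¹⁰)^(1/4).

T ≈ 385 K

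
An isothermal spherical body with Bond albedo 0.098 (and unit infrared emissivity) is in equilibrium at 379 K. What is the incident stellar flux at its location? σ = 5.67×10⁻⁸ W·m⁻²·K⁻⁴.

S ≈ 5190 W/m²

(1−a)S·πr² = σ·4πr²·T⁴ ⇒ S = 4σT⁴/(1−a).
S = 4·5.67×10⁻⁸·2.063×10¹⁰/0.902.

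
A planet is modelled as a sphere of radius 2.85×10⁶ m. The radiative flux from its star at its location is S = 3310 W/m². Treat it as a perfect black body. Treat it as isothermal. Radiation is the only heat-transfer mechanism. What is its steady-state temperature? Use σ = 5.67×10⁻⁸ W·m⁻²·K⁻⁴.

At equilibrium, absorbed power = emitted power.
Absorbing cross-section = πr² = 2.552×10¹³ m²; emitting surface = 4πr² = 1.021×10¹⁴ m² (ratio 4).
S·A_cross = εσ·A_surf·T⁴  ⇒  T⁴ = S/(4σ).
T⁴ = 1.00·3310/(4·5.67×10⁻⁸) = 1.459×10¹⁰ K⁴.
T = (1.459×10¹⁰)^(1/4).

T ≈ 348 K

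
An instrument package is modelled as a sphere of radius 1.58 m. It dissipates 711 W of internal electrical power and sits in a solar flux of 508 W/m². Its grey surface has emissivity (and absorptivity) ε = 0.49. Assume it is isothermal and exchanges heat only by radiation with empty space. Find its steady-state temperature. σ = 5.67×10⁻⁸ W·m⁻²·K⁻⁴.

At steady state, absorbed solar power + internal power = radiated power.
Absorbed: α·S·A_cross = 0.49·508·7.843 = 1952 W (cross-section πr²).
Total input = 1952 + 711 = 2663 W.
Radiated: εσ·A_surf·T⁴ with A_surf = 4πr² = 31.37 m².
T⁴ = 2663/(0.49·5.67×10⁻⁸·31.37) = 3.056×10⁹ K⁴.

T ≈ 235 K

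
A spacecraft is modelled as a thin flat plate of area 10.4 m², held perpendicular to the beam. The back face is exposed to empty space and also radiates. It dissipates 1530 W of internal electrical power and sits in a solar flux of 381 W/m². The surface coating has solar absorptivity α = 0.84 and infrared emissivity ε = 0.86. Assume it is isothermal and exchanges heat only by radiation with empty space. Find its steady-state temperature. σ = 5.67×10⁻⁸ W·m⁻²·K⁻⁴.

At steady state, absorbed solar power + internal power = radiated power.
Absorbed: α·S·A_cross = 0.84·381·10.40 = 3328 W (cross-section A).
Total input = 3328 + 1530 = 4858 W.
Radiated: εσ·A_surf·T⁴ with A_surf = 2A = 20.80 m².
T⁴ = 4858/(0.86·5.67×10⁻⁸·20.80) = 4.790×10⁹ K⁴.

T ≈ 263 K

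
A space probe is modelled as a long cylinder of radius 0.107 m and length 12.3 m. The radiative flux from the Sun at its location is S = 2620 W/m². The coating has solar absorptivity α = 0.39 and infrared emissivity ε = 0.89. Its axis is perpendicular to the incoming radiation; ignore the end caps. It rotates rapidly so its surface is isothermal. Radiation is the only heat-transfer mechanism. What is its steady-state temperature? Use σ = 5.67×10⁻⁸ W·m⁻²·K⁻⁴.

T ≈ 283 K

At equilibrium, absorbed power = emitted power.
Absorbing cross-section = 2rL = 2.632 m²; emitting surface = 2πrL = 8.269 m² (ratio π).
αS·A_cross = εσ·A_surf·T⁴  ⇒  T⁴ = αS/(ε·πσ).
T⁴ = 0.390·2620/(0.89·π·5.67×10⁻⁸) = 6.445×10⁹ K⁴.
T = (6.445×10⁹)^(1/4).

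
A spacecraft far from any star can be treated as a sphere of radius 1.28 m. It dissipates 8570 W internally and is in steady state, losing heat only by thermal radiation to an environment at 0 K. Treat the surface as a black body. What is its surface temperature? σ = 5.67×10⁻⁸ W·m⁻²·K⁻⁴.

Steady state: internal power = radiated power, P = εσA T⁴.
Radiating area A = 4πr² = 20.59 m².
T⁴ = P/(εσA) = 8570/(1.0·5.67×10⁻⁸·20.59) = 7.341×10⁹ K⁴.
T = (7.341×10⁹)^(1/4).

T ≈ 293 K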